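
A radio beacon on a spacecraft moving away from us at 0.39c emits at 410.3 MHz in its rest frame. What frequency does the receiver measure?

Relativistic Doppler for frequency: f' = f₀ · √((1 − β)/(1 + β)).
f' = 410.3 × √(0.6100/1.3900) = 410.3 × 0.66246 ≈ 271.8 MHz.

271.8 MHz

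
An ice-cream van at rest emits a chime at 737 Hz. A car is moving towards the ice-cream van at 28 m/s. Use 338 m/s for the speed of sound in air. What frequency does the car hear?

798 Hz

Moving observer, stationary source: f' = f · (v + v_o)/v.
f' = 737 × (338 + 28)/338 = 737 × 366/338 ≈ 798 Hz.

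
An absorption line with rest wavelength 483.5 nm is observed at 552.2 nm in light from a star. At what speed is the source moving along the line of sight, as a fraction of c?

0.132c

λ'/λ₀ = 1.1421 > 1 (redshift), so the source is receding.
λ'/λ₀ = √((1 + β)/(1 − β)) for a receding source ⇒ β = (r² − 1)/(r² + 1) with r = λ'/λ₀.
β = (1.3044 − 1)/(1.3044 + 1) ≈ 0.132.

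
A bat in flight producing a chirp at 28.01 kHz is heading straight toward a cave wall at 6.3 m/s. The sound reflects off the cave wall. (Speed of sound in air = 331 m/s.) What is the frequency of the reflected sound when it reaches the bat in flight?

The cave wall receives the sound from a moving source: f₁ = f₀ · v/(v − v_e) = 28.01 × 331/324.7 ≈ 28.6 kHz.
On the return leg the bat in flight is a moving observer: f₂ = f₁ · (v + v_e)/v = 28.6 × 337.3/331 ≈ 29.1 kHz.

29.1 kHz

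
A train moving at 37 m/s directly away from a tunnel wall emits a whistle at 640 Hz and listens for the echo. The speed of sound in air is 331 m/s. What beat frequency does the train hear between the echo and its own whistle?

The tunnel wall receives the sound from a moving source: f₁ = f₀ · v/(v + v_e) = 640 × 331/368 ≈ 575.7 Hz.
On the return leg the train is a moving observer: f₂ = f₁ · (v − v_e)/v = 575.7 × 294/331 ≈ 511.3 Hz.
Equivalently f₂ = f₀ · (v − v_e)/(v + v_e).
Beat against the emitted tone: |f₂ − f₀| = 2v_e·f₀/(v + v_e) = 2 × 37 × 640/368 ≈ 129 Hz.

129 Hz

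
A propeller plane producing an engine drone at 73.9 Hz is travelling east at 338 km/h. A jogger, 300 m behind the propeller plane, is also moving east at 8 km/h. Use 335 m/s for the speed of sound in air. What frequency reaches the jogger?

58.1 Hz

338 km/h = 93.89 m/s; 8 km/h = 2.222 m/s.
The jogger is behind, so the propeller plane is moving away from it while the jogger is moving toward the propeller plane.
General Doppler shift: f' = f · (v + v_o)/(v + v_s).
f' = 73.9 × (335 + 2.222)/(335 + 93.89) = 73.9 × 337.22/428.89 ≈ 58.1 Hz.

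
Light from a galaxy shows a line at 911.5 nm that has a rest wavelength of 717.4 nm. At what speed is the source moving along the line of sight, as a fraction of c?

0.235

λ'/λ₀ = 1.2706 > 1 (redshift), so the source is receding.
λ'/λ₀ = √((1 + β)/(1 − β)) for a receding source ⇒ β = (r² − 1)/(r² + 1) with r = λ'/λ₀.
β = (1.6143 − 1)/(1.6143 + 1) ≈ 0.235.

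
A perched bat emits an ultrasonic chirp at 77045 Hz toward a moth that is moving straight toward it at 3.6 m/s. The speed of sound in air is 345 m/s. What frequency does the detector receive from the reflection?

The moth first receives the wave as a moving observer: f₁ = f₀ · (v + u)/v = 77045 × (345 + 3.6)/345 ≈ 77849 Hz.
The reflection then acts as a moving source: f₂ = f₁ · v/(v − u) ≈ 78670 Hz.
Equivalently f₂ = f₀ · (v + u)/(v − u).

78670 Hz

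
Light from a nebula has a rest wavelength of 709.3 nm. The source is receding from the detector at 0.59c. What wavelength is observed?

1396.8 nm

Relativistic Doppler for wavelength: λ' = λ₀ · √((1 + β)/(1 − β)).
λ' = 709.3 × √(1.5900/0.4100) = 709.3 × 1.96928 ≈ 1396.8 nm.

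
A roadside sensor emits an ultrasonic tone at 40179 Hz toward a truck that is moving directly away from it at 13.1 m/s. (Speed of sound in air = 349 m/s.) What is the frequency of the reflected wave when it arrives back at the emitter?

37272 Hz

The truck first receives the wave as a moving observer: f₁ = f₀ · (v − u)/v = 40179 × (349 − 13.1)/349 ≈ 38671 Hz.
The reflection then acts as a moving source: f₂ = f₁ · v/(v + u) ≈ 37272 Hz.
Equivalently f₂ = f₀ · (v − u)/(v + u).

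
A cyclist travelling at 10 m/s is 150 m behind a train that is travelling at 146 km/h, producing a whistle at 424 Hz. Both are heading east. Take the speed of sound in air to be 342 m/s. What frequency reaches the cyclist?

146 km/h = 40.56 m/s.
The cyclist is behind, so the train is moving away from it while the cyclist is moving toward the train.
General Doppler shift: f' = f · (v + v_o)/(v + v_s).
f' = 424 × (342 + 10)/(342 + 40.56) = 424 × 352/382.56 ≈ 390 Hz.

390 Hz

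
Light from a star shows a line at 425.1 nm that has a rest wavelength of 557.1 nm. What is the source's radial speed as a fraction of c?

λ'/λ₀ = 0.7631 < 1 (blueshift), so the source is approaching.
λ'/λ₀ = √((1 − β)/(1 + β)) for an approaching source ⇒ β = (1 − r²)/(1 + r²) with r = λ'/λ₀.
β = (1 − 0.5823)/(1 + 0.5823) ≈ 0.264.

0.264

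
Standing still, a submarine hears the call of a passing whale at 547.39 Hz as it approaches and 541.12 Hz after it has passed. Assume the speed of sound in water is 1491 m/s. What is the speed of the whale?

f₁/f₂ = (v + v_s)/(v − v_s), so v_s = v · (f₁ − f₂)/(f₁ + f₂).
v_s = 1491 × (547.39 − 541.12)/(547.39 + 541.12) = 1491 × 6.27/1088.51 ≈ 8.6 m/s.

8.6 m/s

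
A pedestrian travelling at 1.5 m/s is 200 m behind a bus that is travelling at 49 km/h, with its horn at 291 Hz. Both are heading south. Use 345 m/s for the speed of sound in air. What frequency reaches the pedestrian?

281 Hz

49 km/h = 13.61 m/s.
The pedestrian is behind, so the bus is moving away from it while the pedestrian is moving toward the bus.
With source receding and observer approaching, f' = f · (v + v_o)/(v + v_s).
f' = 291 × (345 + 1.5)/(345 + 13.61) = 291 × 346.5/358.61 ≈ 281 Hz.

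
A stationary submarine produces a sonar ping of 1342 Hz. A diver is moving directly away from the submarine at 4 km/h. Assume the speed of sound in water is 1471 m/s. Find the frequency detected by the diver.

1341 Hz

4 km/h = 1.111 m/s.
Only the observer moves, away from the source, so f' = f · (v − v_o)/v.
f' = 1342 × (1471 − 1.111)/1471 = 1342 × 1469.9/1471 ≈ 1341 Hz.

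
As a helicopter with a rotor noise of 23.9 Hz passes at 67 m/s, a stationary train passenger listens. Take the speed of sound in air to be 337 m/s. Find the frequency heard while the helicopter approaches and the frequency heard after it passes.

29.8 Hz approaching; 19.9 Hz receding

Approaching: f₁ = f · v/(v − v_s) = 23.9 × 337/270 ≈ 29.8 Hz.
Receding: f₂ = f · v/(v + v_s) = 23.9 × 337/404 ≈ 19.9 Hz.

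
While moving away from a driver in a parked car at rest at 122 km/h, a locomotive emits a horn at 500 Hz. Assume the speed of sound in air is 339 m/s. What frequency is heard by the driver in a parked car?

455 Hz

122 km/h = 33.89 m/s.
With the source moving away from a stationary observer, f' = f · v/(v + v_s).
f' = 500 × 339/(339 + 33.89) = 500 × 339/372.9 ≈ 455 Hz.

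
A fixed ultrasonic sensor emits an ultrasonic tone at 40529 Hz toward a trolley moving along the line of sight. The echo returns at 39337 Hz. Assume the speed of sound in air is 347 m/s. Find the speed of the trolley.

Double Doppler shift off a moving reflector: f₂ = f₀ · (v + u)/(v − u) (u > 0 toward emitter).
Rearranging, u = v · (f₂ − f₀)/(f₂ + f₀) = 347 × -1192/79866 ≈ -5.2 m/s.
So the trolley is moving at 5.2 m/s away from the emitter.

5.2 m/s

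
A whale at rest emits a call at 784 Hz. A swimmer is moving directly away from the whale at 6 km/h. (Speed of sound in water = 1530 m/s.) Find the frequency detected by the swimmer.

6 km/h = 1.667 m/s.
Only the observer moves, away from the source, so f' = f · (v − v_o)/v.
f' = 784 × (1530 − 1.667)/1530 = 784 × 1528.3/1530 ≈ 783 Hz.

783 Hz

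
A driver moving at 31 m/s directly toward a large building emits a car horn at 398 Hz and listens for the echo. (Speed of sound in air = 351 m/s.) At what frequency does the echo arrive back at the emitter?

The large building receives the sound from a moving source: f₁ = f₀ · v/(v − v_e) = 398 × 351/320 ≈ 437 Hz.
On the return leg the driver is a moving observer: f₂ = f₁ · (v + v_e)/v = 437 × 382/351 ≈ 475 Hz.

475 Hz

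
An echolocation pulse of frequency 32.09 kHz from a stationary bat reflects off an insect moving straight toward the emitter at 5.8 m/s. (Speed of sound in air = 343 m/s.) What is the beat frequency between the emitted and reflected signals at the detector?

At the insect (a moving observer), f₁ = f₀ · (v + u)/v = 32.09 × 348.8/343 ≈ 32.633 kHz.
The reflection then acts as a moving source: f₂ = f₁ · v/(v − u) ≈ 33.194 kHz.
Beat frequency (with f₀ = 32090 Hz): |f₂ − f₀| = 2u·f₀/(v − u) = 2 × 5.8 × 32090/337.2 ≈ 1104 Hz.

1104 Hz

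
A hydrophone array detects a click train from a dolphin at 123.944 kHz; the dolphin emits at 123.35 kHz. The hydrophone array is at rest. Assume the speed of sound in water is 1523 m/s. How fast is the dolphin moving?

f' > f, so the dolphin is approaching.
f' = f · v/(v − v_s) ⇒ v_s = v · |1 − f/f'|.
v_s = 1523 × |1 − 123.35/123.944| = 1523 × 0.004792 ≈ 7.3 m/s.

7.3 m/s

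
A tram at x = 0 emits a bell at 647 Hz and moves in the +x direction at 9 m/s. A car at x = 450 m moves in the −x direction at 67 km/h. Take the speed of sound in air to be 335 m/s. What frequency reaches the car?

67 km/h = 18.61 m/s.
The observer lies on the +x side, so the source is heading toward the observer and the observer is heading toward the source.
General Doppler shift: f' = f · (v + v_o)/(v − v_s).
f' = 647 × (335 + 18.61)/(335 − 9) = 647 × 353.61/326 ≈ 702 Hz.

702 Hz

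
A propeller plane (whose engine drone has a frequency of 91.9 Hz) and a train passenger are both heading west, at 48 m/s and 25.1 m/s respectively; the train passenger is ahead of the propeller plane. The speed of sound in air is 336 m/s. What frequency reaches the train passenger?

The train passenger is ahead, so the propeller plane is moving toward it while the train passenger is moving away from the propeller plane.
Both move, so f' = f · (v − v_o)/(v − v_s).
f' = 91.9 × (336 − 25.1)/(336 − 48) = 91.9 × 310.9/288 ≈ 99 Hz.

99 Hz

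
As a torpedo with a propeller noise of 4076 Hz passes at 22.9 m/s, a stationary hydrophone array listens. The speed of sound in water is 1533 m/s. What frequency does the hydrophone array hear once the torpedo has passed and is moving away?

Receding: f₂ = f · v/(v + v_s) = 4076 × 1533/1555.9 ≈ 4016 Hz.

4016 Hz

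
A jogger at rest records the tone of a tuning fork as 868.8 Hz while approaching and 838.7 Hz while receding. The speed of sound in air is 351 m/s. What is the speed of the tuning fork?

f₁/f₂ = (v + v_s)/(v − v_s), so v_s = v · (f₁ − f₂)/(f₁ + f₂).
v_s = 351 × (868.8 − 838.7)/(868.8 + 838.7) = 351 × 30.1/1707.5 ≈ 6.2 m/s.

6.2 m/s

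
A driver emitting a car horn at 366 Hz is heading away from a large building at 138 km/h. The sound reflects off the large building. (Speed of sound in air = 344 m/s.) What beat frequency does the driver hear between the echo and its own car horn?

73 Hz

138 km/h = 38.33 m/s.
The large building receives the sound from a moving source: f₁ = f₀ · v/(v + v_e) = 366 × 344/382.33 ≈ 329.3 Hz.
On the return leg the driver is a moving observer: f₂ = f₁ · (v − v_e)/v = 329.3 × 305.67/344 ≈ 292.6 Hz.
Beat against the emitted tone: |f₂ − f₀| = 2v_e·f₀/(v + v_e) = 2 × 38.33 × 366/382.33 ≈ 73 Hz.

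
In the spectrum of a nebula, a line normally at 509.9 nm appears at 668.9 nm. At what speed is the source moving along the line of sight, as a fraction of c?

λ'/λ₀ = 1.3118 > 1 (redshift), so the source is receding.
λ'/λ₀ = √((1 + β)/(1 − β)) for a receding source ⇒ β = (r² − 1)/(r² + 1) with r = λ'/λ₀.
β = (1.7209 − 1)/(1.7209 + 1) ≈ 0.265.

0.265c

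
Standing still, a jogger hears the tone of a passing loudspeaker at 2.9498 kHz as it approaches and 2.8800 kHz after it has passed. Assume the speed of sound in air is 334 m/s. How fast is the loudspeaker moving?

f₁/f₂ = (v + v_s)/(v − v_s), so v_s = v · (f₁ − f₂)/(f₁ + f₂).
v_s = 334 × (2.9498 − 2.8800)/(2.9498 + 2.8800) = 334 × 0.0698/5.8298 ≈ 4.0 m/s.

4.0 m/s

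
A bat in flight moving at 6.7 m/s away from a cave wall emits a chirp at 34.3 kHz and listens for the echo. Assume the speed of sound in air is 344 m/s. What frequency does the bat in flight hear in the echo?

33.0 kHz

The cave wall receives the sound from a moving source: f₁ = f₀ · v/(v + v_e) = 34.3 × 344/350.7 ≈ 33.6 kHz.
On the return leg the bat in flight is a moving observer: f₂ = f₁ · (v − v_e)/v = 33.6 × 337.3/344 ≈ 33.0 kHz.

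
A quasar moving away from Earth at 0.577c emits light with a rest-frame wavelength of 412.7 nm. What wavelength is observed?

Relativistic Doppler for wavelength: λ' = λ₀ · √((1 + β)/(1 − β)).
λ' = 412.7 × √(1.5770/0.4230) = 412.7 × 1.93084 ≈ 796.9 nm.

796.9 nm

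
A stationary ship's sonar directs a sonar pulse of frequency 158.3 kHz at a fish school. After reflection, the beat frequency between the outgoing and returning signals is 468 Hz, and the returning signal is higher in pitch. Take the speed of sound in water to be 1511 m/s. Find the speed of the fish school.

2.23 m/s

Double Doppler shift off a moving reflector: f₂ = f₀ · (v + u)/(v − u) (u > 0 toward emitter).
Returning signal is higher, so f₂ = f₀ + Δf = 158300 + 468 = 158768 Hz.
Rearranging, u = v · (f₂ − f₀)/(f₂ + f₀) = 1511 × 468/317068 ≈ 2.23 m/s.
So the fish school is moving at 2.23 m/s toward the emitter.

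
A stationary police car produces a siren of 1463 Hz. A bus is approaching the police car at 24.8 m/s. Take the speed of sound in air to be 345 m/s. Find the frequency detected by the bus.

Only the observer moves, toward the source, so f' = f · (v + v_o)/v.
f' = 1463 × (345 + 24.8)/345 = 1463 × 369.8/345 ≈ 1568 Hz.

1568 Hz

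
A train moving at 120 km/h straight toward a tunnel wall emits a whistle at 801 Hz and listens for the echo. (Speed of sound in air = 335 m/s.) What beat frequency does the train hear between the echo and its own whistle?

177 Hz

120 km/h = 33.33 m/s.
The tunnel wall receives the sound from a moving source: f₁ = f₀ · v/(v − v_e) = 801 × 335/301.67 ≈ 889.5 Hz.
On the return leg the train is a moving observer: f₂ = f₁ · (v + v_e)/v = 889.5 × 368.33/335 ≈ 978.0 Hz.
Equivalently f₂ = f₀ · (v + v_e)/(v − v_e).
Beat against the emitted tone: |f₂ − f₀| = 2v_e·f₀/(v − v_e) = 2 × 33.33 × 801/301.67 ≈ 177 Hz.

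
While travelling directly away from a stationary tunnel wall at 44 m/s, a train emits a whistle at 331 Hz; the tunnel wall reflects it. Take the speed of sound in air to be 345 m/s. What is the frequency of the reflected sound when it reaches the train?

256 Hz

The tunnel wall receives the sound from a moving source: f₁ = f₀ · v/(v + v_e) = 331 × 345/389 ≈ 294 Hz.
On the return leg the train is a moving observer: f₂ = f₁ · (v − v_e)/v = 294 × 301/345 ≈ 256 Hz.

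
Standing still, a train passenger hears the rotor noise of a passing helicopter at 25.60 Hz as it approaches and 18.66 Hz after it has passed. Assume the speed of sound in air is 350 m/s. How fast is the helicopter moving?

f₁/f₂ = (v + v_s)/(v − v_s), so v_s = v · (f₁ − f₂)/(f₁ + f₂).
v_s = 350 × (25.60 − 18.66)/(25.60 + 18.66) = 350 × 6.94/44.26 ≈ 55 m/s.

55 m/s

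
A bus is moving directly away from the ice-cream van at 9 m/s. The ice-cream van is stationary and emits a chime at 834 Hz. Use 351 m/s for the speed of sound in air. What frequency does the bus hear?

Only the observer moves, away from the source, so f' = f · (v − v_o)/v.
f' = 834 × (351 − 9)/351 = 834 × 342/351 ≈ 813 Hz.

813 Hz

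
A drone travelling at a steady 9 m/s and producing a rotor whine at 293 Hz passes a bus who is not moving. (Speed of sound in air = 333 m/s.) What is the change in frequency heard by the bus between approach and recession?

15.8 Hz

Approaching: f₁ = f · v/(v − v_s) = 293 × 333/324 ≈ 301.1 Hz.
Receding: f₂ = f · v/(v + v_s) = 293 × 333/342 ≈ 285.3 Hz.
Drop: f₁ − f₂ = 2f·v·v_s/(v² − v_s²) = 2 × 293 × 333 × 9/(333² − 9²) ≈ 15.8 Hz.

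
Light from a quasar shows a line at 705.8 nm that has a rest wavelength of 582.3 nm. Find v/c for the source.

λ'/λ₀ = 1.2121 > 1 (redshift), so the source is receding.
λ'/λ₀ = √((1 + β)/(1 − β)) for a receding source ⇒ β = (r² − 1)/(r² + 1) with r = λ'/λ₀.
β = (1.4692 − 1)/(1.4692 + 1) ≈ 0.190.

0.190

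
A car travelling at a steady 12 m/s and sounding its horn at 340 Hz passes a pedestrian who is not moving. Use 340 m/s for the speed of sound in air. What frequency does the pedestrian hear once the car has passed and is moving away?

Receding: f₂ = f · v/(v + v_s) = 340 × 340/352 ≈ 328 Hz.

328 Hz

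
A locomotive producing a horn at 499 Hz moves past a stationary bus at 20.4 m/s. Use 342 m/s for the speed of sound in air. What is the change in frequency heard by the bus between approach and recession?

59.7 Hz

Approaching: f₁ = f · v/(v − v_s) = 499 × 342/321.6 ≈ 530.7 Hz.
Receding: f₂ = f · v/(v + v_s) = 499 × 342/362.4 ≈ 470.9 Hz.
Drop: f₁ − f₂ = 2f·v·v_s/(v² − v_s²) = 2 × 499 × 342 × 20.4/(342² − 20.4²) ≈ 59.7 Hz.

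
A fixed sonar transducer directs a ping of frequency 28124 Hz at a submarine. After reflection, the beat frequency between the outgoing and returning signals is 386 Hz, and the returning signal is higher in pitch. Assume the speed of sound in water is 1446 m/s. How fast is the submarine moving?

Double Doppler shift off a moving reflector: f₂ = f₀ · (v + u)/(v − u) (u > 0 toward emitter).
Returning signal is higher, so f₂ = f₀ + Δf = 28124 + 386 = 28510 Hz.
Rearranging, u = v · (f₂ − f₀)/(f₂ + f₀) = 1446 × 386/56634 ≈ 9.9 m/s.
So the submarine is moving at 9.9 m/s toward the emitter.

9.9 m/s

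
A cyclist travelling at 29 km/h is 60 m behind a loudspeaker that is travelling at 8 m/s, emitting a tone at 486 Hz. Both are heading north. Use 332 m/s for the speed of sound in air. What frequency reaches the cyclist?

29 km/h = 8.056 m/s.
The cyclist is behind, so the loudspeaker is moving away from it while the cyclist is moving toward the loudspeaker.
General Doppler shift: f' = f · (v + v_o)/(v + v_s).
f' = 486 × (332 + 8.056)/(332 + 8) = 486 × 340.06/340 ≈ 486 Hz.

486 Hz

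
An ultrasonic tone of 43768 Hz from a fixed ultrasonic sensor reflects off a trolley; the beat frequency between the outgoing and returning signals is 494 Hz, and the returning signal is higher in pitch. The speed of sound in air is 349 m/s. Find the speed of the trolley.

Double Doppler shift off a moving reflector: f₂ = f₀ · (v + u)/(v − u) (u > 0 toward emitter).
Returning signal is higher, so f₂ = f₀ + Δf = 43768 + 494 = 44262 Hz.
Rearranging, u = v · (f₂ − f₀)/(f₂ + f₀) = 349 × 494/88030 ≈ 1.96 m/s.
So the trolley is moving at 1.96 m/s toward the emitter.

1.96 m/s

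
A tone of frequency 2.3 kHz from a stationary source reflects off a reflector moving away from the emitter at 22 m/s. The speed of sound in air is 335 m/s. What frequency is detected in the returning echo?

At the reflector (a moving observer), f₁ = f₀ · (v − u)/v = 2.3 × 313/335 ≈ 2.15 kHz.
On reflection it acts as a source moving away from the stationary detector: f₂ = f₁ · v/(v + u) = 2.15 × 335/357 ≈ 2.02 kHz.

2.02 kHz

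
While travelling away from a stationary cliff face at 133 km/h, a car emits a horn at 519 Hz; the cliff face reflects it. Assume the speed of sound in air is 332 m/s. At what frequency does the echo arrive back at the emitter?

133 km/h = 36.94 m/s.
The cliff face receives the sound from a moving source: f₁ = f₀ · v/(v + v_e) = 519 × 332/368.94 ≈ 467 Hz.
On the return leg the car is a moving observer: f₂ = f₁ · (v − v_e)/v = 467 × 295.06/332 ≈ 415 Hz.
Equivalently f₂ = f₀ · (v − v_e)/(v + v_e).

415 Hz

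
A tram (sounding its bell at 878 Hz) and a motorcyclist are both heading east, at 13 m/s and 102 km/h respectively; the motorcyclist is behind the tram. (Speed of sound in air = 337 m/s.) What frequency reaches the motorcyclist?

102 km/h = 28.33 m/s.
The motorcyclist is behind, so the tram is moving away from it while the motorcyclist is moving toward the tram.
General Doppler shift: f' = f · (v + v_o)/(v + v_s).
f' = 878 × (337 + 28.33)/(337 + 13) = 878 × 365.33/350 ≈ 916 Hz.

916 Hz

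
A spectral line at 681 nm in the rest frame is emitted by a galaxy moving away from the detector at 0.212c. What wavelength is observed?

844.6 nm

Relativistic Doppler for wavelength: λ' = λ₀ · √((1 + β)/(1 − β)).
λ' = 681 × √(1.2120/0.7880) = 681 × 1.24019 ≈ 844.6 nm.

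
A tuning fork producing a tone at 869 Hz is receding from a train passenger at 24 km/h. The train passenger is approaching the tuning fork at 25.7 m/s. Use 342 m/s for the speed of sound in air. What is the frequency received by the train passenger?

24 km/h = 6.667 m/s.
With source receding and observer approaching, f' = f · (v + v_o)/(v + v_s).
f' = 869 × (342 + 25.7)/(342 + 6.667) = 869 × 367.7/348.67 ≈ 916 Hz.

916 Hz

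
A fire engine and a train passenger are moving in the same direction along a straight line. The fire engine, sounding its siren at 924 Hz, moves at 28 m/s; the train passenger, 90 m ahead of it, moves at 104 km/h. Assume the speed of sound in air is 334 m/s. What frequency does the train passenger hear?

104 km/h = 28.89 m/s.
The train passenger is ahead, so the fire engine is moving toward it while the train passenger is moving away from the fire engine.
General Doppler shift: f' = f · (v − v_o)/(v − v_s).
f' = 924 × (334 − 28.89)/(334 − 28) = 924 × 305.11/306 ≈ 921 Hz.

921 Hz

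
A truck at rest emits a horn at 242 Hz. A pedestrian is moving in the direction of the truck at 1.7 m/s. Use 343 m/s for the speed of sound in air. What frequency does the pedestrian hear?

Moving observer, stationary source: f' = f · (v + v_o)/v.
f' = 242 × (343 + 1.7)/343 = 242 × 344.7/343 ≈ 243 Hz.

243 Hz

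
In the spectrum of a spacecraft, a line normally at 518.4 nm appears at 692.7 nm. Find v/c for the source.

λ'/λ₀ = 1.3362 > 1 (redshift), so the source is receding.
λ'/λ₀ = √((1 + β)/(1 − β)) for a receding source ⇒ β = (r² − 1)/(r² + 1) with r = λ'/λ₀.
β = (1.7855 − 1)/(1.7855 + 1) ≈ 0.282.

0.282c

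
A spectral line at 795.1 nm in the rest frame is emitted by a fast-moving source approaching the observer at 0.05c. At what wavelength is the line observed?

756.3 nm

Relativistic Doppler for wavelength: λ' = λ₀ · √((1 − β)/(1 + β)).
λ' = 795.1 × √(0.9500/1.0500) = 795.1 × 0.95119 ≈ 756.3 nm.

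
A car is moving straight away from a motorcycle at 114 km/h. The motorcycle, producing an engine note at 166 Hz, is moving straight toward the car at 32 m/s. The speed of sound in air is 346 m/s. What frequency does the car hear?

114 km/h = 31.67 m/s.
General Doppler shift: f' = f · (v − v_o)/(v − v_s).
f' = 166 × (346 − 31.67)/(346 − 32) = 166 × 314.33/314 ≈ 166 Hz.

166 Hz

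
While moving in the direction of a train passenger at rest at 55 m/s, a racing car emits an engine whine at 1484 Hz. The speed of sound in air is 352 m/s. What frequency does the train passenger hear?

Only the source moves, toward the listener, so f' = f · v/(v − v_s).
f' = 1484 × 352/(352 − 55) = 1484 × 352/297 ≈ 1759 Hz.

1759 Hz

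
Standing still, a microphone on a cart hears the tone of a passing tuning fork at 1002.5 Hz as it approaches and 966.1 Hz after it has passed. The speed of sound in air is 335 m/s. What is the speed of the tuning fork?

f₁/f₂ = (v + v_s)/(v − v_s), so v_s = v · (f₁ − f₂)/(f₁ + f₂).
v_s = 335 × (1002.5 − 966.1)/(1002.5 + 966.1) = 335 × 36.4/1968.6 ≈ 6.2 m/s.

6.2 m/s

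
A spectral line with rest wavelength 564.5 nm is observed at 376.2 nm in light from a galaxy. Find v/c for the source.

0.385

λ'/λ₀ = 0.6664 < 1 (blueshift), so the source is approaching.
λ'/λ₀ = √((1 − β)/(1 + β)) for an approaching source ⇒ β = (1 − r²)/(1 + r²) with r = λ'/λ₀.
β = (1 − 0.4441)/(1 + 0.4441) ≈ 0.385.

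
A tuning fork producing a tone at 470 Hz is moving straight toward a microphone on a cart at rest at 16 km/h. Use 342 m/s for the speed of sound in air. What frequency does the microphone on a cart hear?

16 km/h = 4.444 m/s.
Moving source, stationary observer: f' = f · v/(v − v_s) since the source is approaching.
f' = 470 × 342/(342 − 4.444) = 470 × 342/337.6 ≈ 476 Hz.

476 Hz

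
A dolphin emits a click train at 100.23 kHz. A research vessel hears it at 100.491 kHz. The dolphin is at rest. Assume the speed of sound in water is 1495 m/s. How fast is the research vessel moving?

f' > f, so the research vessel is approaching.
f' = f · (v + v_o)/v ⇒ v_o = v · |f'/f − 1|.
v_o = 1495 × |100.491/100.23 − 1| = 1495 × 0.002604 ≈ 3.9 m/s.

3.9 m/s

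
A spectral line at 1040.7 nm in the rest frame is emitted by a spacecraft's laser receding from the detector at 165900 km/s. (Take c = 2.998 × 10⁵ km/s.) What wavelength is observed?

1940.8 nm

β = v/c = 165900/299800 = 0.5534.
Relativistic Doppler for wavelength: λ' = λ₀ · √((1 + β)/(1 − β)).
λ' = 1040.7 × √(1.5534/0.4466) = 1040.7 × 1.86493 ≈ 1940.8 nm.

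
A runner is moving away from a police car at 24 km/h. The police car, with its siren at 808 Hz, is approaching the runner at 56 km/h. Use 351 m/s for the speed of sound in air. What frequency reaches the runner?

56 km/h = 15.56 m/s; 24 km/h = 6.667 m/s.
With source approaching and observer receding, f' = f · (v − v_o)/(v − v_s).
f' = 808 × (351 − 6.667)/(351 − 15.56) = 808 × 344.33/335.44 ≈ 829 Hz.

829 Hz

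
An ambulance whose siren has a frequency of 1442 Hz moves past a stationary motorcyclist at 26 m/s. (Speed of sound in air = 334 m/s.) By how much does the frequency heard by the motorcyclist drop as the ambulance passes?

226 Hz

Approaching: f₁ = f · v/(v − v_s) = 1442 × 334/308 ≈ 1564 Hz.
Receding: f₂ = f · v/(v + v_s) = 1442 × 334/360 ≈ 1338 Hz.
Drop: f₁ − f₂ = 2f·v·v_s/(v² − v_s²) = 2 × 1442 × 334 × 26/(334² − 26²) ≈ 226 Hz.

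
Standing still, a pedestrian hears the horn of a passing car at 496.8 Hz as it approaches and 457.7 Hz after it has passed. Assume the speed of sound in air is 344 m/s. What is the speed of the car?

f₁/f₂ = (v + v_s)/(v − v_s), so v_s = v · (f₁ − f₂)/(f₁ + f₂).
v_s = 344 × (496.8 − 457.7)/(496.8 + 457.7) = 344 × 39.1/954.5 ≈ 14.1 m/s.

14.1 m/s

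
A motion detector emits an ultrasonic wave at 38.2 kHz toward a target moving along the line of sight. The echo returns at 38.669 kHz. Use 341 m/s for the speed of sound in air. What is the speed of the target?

Double Doppler shift off a moving reflector: f₂ = f₀ · (v + u)/(v − u) (u > 0 toward emitter).
Rearranging, u = v · (f₂ − f₀)/(f₂ + f₀) = 341 × 0.469/76.869 ≈ 2.08 m/s.
So the target is moving at 2.08 m/s toward the emitter.

2.08 m/s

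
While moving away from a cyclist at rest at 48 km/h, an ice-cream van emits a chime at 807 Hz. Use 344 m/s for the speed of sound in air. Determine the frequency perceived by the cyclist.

777 Hz

48 km/h = 13.33 m/s.
Only the source moves, away from the listener, so f' = f · v/(v + v_s).
f' = 807 × 344/(344 + 13.33) = 807 × 344/357.3 ≈ 777 Hz.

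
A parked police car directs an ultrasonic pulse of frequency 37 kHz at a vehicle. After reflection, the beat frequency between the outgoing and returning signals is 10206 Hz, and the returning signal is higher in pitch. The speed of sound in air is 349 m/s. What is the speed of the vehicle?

Double Doppler shift off a moving reflector: f₂ = f₀ · (v + u)/(v − u) (u > 0 toward emitter).
Returning signal is higher, so f₂ = f₀ + Δf = 37000 + 10206 = 47206 Hz.
Rearranging, u = v · (f₂ − f₀)/(f₂ + f₀) = 349 × 10206/84206 ≈ 42 m/s.
So the vehicle is moving at 42 m/s toward the emitter.

42 m/s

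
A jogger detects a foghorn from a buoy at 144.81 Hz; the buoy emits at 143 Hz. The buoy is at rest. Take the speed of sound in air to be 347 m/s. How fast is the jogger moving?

4.4 m/s

f' > f, so the jogger is approaching.
f' = f · (v + v_o)/v ⇒ v_o = v · |f'/f − 1|.
v_o = 347 × |144.81/143 − 1| = 347 × 0.01266 ≈ 4.4 m/s.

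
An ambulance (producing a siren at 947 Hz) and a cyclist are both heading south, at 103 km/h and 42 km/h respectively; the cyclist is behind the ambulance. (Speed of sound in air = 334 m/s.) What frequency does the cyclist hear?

103 km/h = 28.61 m/s; 42 km/h = 11.67 m/s.
The cyclist is behind, so the ambulance is moving away from it while the cyclist is moving toward the ambulance.
General Doppler shift: f' = f · (v + v_o)/(v + v_s).
f' = 947 × (334 + 11.67)/(334 + 28.61) = 947 × 345.67/362.61 ≈ 903 Hz.

903 Hz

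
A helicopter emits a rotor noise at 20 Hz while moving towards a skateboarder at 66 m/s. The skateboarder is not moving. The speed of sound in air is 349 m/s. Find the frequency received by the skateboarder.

Only the source moves, toward the listener, so f' = f · v/(v − v_s).
f' = 20 × 349/(349 − 66) = 20 × 349/283 ≈ 24.7 Hz.

24.7 Hz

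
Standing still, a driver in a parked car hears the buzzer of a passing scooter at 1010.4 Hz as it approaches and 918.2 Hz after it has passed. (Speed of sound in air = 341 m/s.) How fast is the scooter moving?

16.3 m/s

f₁/f₂ = (v + v_s)/(v − v_s), so v_s = v · (f₁ − f₂)/(f₁ + f₂).
v_s = 341 × (1010.4 − 918.2)/(1010.4 + 918.2) = 341 × 92.2/1928.6 ≈ 16.3 m/s.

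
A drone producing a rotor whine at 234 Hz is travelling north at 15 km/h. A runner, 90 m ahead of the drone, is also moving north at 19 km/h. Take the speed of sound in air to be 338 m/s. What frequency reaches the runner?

233 Hz

15 km/h = 4.167 m/s; 19 km/h = 5.278 m/s.
The runner is ahead, so the drone is moving toward it while the runner is moving away from the drone.
With source approaching and observer receding, f' = f · (v − v_o)/(v − v_s).
f' = 234 × (338 − 5.278)/(338 − 4.167) = 234 × 332.72/333.83 ≈ 233 Hz.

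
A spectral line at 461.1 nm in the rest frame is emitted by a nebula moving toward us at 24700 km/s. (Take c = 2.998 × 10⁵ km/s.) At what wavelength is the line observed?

424.6 nm

β = v/c = 24700/299800 = 0.0824.
Relativistic Doppler for wavelength: λ' = λ₀ · √((1 − β)/(1 + β)).
λ' = 461.1 × √(0.9176/1.0824) = 461.1 × 0.92074 ≈ 424.6 nm.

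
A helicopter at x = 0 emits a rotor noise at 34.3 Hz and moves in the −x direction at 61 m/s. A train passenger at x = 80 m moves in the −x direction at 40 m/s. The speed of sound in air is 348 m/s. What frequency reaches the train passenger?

The observer lies on the +x side, so the source is heading away from the observer and the observer is heading toward the source.
With source receding and observer approaching, f' = f · (v + v_o)/(v + v_s).
f' = 34.3 × (348 + 40)/(348 + 61) = 34.3 × 388/409 ≈ 32.5 Hz.

32.5 Hz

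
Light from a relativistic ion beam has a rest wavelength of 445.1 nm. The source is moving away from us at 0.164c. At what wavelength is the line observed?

Relativistic Doppler for wavelength: λ' = λ₀ · √((1 + β)/(1 − β)).
λ' = 445.1 × √(1.1640/0.8360) = 445.1 × 1.17998 ≈ 525.2 nm.

525.2 nm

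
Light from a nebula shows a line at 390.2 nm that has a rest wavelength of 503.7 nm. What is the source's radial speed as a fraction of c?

0.250c

λ'/λ₀ = 0.7747 < 1 (blueshift), so the source is approaching.
λ'/λ₀ = √((1 − β)/(1 + β)) for an approaching source ⇒ β = (1 − r²)/(1 + r²) with r = λ'/λ₀.
β = (1 − 0.6001)/(1 + 0.6001) ≈ 0.250.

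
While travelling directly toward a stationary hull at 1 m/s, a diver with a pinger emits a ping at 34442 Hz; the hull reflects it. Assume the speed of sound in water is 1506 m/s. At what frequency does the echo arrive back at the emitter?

34488 Hz

The hull receives the sound from a moving source: f₁ = f₀ · v/(v − v_e) = 34442 × 1506/1505 ≈ 34465 Hz.
On the return leg the diver with a pinger is a moving observer: f₂ = f₁ · (v + v_e)/v = 34465 × 1507/1506 ≈ 34488 Hz.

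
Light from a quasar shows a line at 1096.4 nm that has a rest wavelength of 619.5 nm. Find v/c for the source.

0.516c

λ'/λ₀ = 1.7698 > 1 (redshift), so the source is receding.
λ'/λ₀ = √((1 + β)/(1 − β)) for a receding source ⇒ β = (r² − 1)/(r² + 1) with r = λ'/λ₀.
β = (3.1322 − 1)/(3.1322 + 1) ≈ 0.516.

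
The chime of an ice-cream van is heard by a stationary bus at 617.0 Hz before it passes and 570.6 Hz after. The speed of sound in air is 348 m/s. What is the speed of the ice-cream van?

f₁/f₂ = (v + v_s)/(v − v_s), so v_s = v · (f₁ − f₂)/(f₁ + f₂).
v_s = 348 × (617.0 − 570.6)/(617.0 + 570.6) = 348 × 46.4/1187.6 ≈ 13.6 m/s.

13.6 m/s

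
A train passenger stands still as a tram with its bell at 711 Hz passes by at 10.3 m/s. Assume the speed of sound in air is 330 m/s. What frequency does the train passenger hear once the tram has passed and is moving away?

Receding: f₂ = f · v/(v + v_s) = 711 × 330/340.3 ≈ 689 Hz.

689 Hz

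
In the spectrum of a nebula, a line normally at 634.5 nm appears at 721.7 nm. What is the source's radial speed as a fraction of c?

0.128

λ'/λ₀ = 1.1374 > 1 (redshift), so the source is receding.
λ'/λ₀ = √((1 + β)/(1 − β)) for a receding source ⇒ β = (r² − 1)/(r² + 1) with r = λ'/λ₀.
β = (1.2937 − 1)/(1.2937 + 1) ≈ 0.128.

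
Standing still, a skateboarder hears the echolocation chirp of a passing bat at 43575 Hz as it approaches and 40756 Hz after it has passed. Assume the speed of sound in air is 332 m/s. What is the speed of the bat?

f₁/f₂ = (v + v_s)/(v − v_s), so v_s = v · (f₁ − f₂)/(f₁ + f₂).
v_s = 332 × (43575 − 40756)/(43575 + 40756) = 332 × 2819/84331 ≈ 11.1 m/s.

11.1 m/s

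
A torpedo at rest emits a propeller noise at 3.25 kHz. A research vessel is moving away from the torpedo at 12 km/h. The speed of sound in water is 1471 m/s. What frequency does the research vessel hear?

12 km/h = 3.333 m/s.
Only the observer moves, away from the source, so f' = f · (v − v_o)/v.
f' = 3.25 × (1471 − 3.333)/1471 = 3.25 × 1467.7/1471 ≈ 3.24 kHz.

3.24 kHz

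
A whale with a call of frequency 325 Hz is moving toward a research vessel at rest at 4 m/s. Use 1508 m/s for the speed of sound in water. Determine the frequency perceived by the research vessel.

With the source moving toward a stationary observer, f' = f · v/(v − v_s).
f' = 325 × 1508/(1508 − 4) = 325 × 1508/1504 ≈ 326 Hz.

326 Hz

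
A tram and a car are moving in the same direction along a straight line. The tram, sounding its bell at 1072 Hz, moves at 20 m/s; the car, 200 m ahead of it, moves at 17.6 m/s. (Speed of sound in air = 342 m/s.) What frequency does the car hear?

The car is ahead, so the tram is moving toward it while the car is moving away from the tram.
With source approaching and observer receding, f' = f · (v − v_o)/(v − v_s).
f' = 1072 × (342 − 17.6)/(342 − 20) = 1072 × 324.4/322 ≈ 1080 Hz.

1080 Hz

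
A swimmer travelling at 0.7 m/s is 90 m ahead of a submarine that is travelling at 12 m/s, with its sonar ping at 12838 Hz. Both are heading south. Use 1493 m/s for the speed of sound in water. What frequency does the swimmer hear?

12936 Hz

The swimmer is ahead, so the submarine is moving toward it while the swimmer is moving away from the submarine.
With source approaching and observer receding, f' = f · (v − v_o)/(v − v_s).
f' = 12838 × (1493 − 0.7)/(1493 − 12) = 12838 × 1492.3/1481 ≈ 12936 Hz.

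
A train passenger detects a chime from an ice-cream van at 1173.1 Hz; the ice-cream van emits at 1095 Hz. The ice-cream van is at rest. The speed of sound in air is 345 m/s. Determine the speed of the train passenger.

f' > f, so the train passenger is approaching.
f' = f · (v + v_o)/v ⇒ v_o = v · |f'/f − 1|.
v_o = 345 × |1173.1/1095 − 1| = 345 × 0.07132 ≈ 24.6 m/s.

24.6 m/s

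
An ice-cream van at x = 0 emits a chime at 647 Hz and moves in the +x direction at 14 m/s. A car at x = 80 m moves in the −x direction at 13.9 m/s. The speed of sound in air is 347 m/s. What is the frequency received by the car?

701 Hz

The observer lies on the +x side, so the source is heading toward the observer and the observer is heading toward the source.
General Doppler shift: f' = f · (v + v_o)/(v − v_s).
f' = 647 × (347 + 13.9)/(347 − 14) = 647 × 360.9/333 ≈ 701 Hz.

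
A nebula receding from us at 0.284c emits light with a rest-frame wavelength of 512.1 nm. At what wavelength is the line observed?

Relativistic Doppler for wavelength: λ' = λ₀ · √((1 + β)/(1 − β)).
λ' = 512.1 × √(1.2840/0.7160) = 512.1 × 1.33914 ≈ 685.8 nm.

685.8 nm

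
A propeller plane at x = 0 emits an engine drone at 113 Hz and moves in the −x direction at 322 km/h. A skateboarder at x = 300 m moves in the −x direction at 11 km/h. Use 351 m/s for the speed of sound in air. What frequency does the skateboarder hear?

322 km/h = 89.44 m/s; 11 km/h = 3.056 m/s.
The observer lies on the +x side, so the source is heading away from the observer and the observer is heading toward the source.
With source receding and observer approaching, f' = f · (v + v_o)/(v + v_s).
f' = 113 × (351 + 3.056)/(351 + 89.44) = 113 × 354.06/440.44 ≈ 91 Hz.

91 Hz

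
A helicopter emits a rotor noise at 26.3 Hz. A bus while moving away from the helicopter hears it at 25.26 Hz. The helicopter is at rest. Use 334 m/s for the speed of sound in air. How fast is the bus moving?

f' = f · (v − v_o)/v ⇒ v_o = v · |f'/f − 1|.
v_o = 334 × |25.26/26.3 − 1| = 334 × 0.03954 ≈ 13.2 m/s.

13.2 m/s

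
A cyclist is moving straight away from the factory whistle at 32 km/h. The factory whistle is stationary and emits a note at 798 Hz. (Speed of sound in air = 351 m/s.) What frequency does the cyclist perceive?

778 Hz

32 km/h = 8.889 m/s.
Moving observer, stationary source: f' = f · (v − v_o)/v.
f' = 798 × (351 − 8.889)/351 = 798 × 342.11/351 ≈ 778 Hz.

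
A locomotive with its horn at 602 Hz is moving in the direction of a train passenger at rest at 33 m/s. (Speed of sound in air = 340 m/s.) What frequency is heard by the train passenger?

667 Hz

Only the source moves, toward the listener, so f' = f · v/(v − v_s).
f' = 602 × 340/(340 − 33) = 602 × 340/307 ≈ 667 Hz.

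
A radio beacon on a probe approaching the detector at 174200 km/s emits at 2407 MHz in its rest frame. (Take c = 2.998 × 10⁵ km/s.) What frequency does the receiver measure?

4676.0 MHz

β = v/c = 174200/299800 = 0.5811.
Relativistic Doppler for frequency: f' = f₀ · √((1 + β)/(1 − β)).
f' = 2407 × √(1.5811/0.4189) = 2407 × 1.94265 ≈ 4676.0 MHz.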